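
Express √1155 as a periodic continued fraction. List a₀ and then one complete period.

[33; 1, 66]

a₀ = ⌊√1155⌋ = 33.
With m₀=0, d₀=1 and mₖ₊₁ = dₖaₖ − mₖ, dₖ₊₁ = (n − mₖ₊₁²)/dₖ, aₖ₊₁ = ⌊(a₀+mₖ₊₁)/dₖ₊₁⌋:
  k=1: m=33, d=66, a=1
  k=2: m=33, d=1, a=66
d=1 and a=2a₀=66 at k=2, so the next step gives (m, d) = (33, 66) again — its k=1 value — and the period has length 2.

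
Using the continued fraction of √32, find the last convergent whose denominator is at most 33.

√32 = [5; 1, 1, 1, 10, …] (period length 4).
Convergents:
  p_0/q_0 = 5/1
  p_1/q_1 = 6/1
  p_2/q_2 = 11/2
  p_3/q_3 = 17/3
  p_4/q_4 = 181/32
  p_5/q_5 = 198/35
q_4 = 32 ≤ 33 < 35 = q_5, so the answer is 181/32.

181/32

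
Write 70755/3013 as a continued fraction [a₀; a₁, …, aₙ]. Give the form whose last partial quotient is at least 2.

[23; 2, 14, 2, 2, 2, 8]

70755 = 23*3013 + 1456
3013 = 2*1456 + 101
1456 = 14*101 + 42
101 = 2*42 + 17
42 = 2*17 + 8
17 = 2*8 + 1
8 = 8*1 + 0  (stop)
So 70755/3013 = [23; 2, 14, 2, 2, 2, 8].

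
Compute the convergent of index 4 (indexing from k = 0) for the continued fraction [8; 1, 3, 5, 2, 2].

403/46

Using pₖ = aₖpₖ₋₁ + pₖ₋₂, qₖ = aₖqₖ₋₁ + qₖ₋₂ (with p₋₁=1, p₋₂=0, q₋₁=0, q₋₂=1):
  k=0: a=8, p=8, q=1
  k=1: a=1, p=9, q=1
  k=2: a=3, p=35, q=4
  k=3: a=5, p=184, q=21
  k=4: a=2, p=403, q=46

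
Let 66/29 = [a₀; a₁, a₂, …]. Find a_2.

1

66 = 2·29 + 8   →  a_0 = 2
29 = 3·8 + 5   →  a_1 = 3
8 = 1·5 + 3   →  a_2 = 1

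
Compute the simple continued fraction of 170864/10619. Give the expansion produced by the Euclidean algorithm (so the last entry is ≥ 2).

170864 = 16×10619 + 960
10619 = 11×960 + 59
960 = 16×59 + 16
59 = 3×16 + 11
16 = 1×11 + 5
11 = 2×5 + 1
5 = 5×1 + 0  (stop)
So 170864/10619 = [16; 11, 16, 3, 1, 2, 5].

[16; 11, 16, 3, 1, 2, 5]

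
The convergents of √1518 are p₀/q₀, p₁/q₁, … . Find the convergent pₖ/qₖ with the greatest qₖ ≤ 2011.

√1518 = [38; 1, 24, 1, 76, …] (period length 4).
Convergents:
  p_0/q_0 = 38/1
  p_1/q_1 = 39/1
  p_2/q_2 = 974/25
  p_3/q_3 = 1013/26
  p_4/q_4 = 77962/2001
  p_5/q_5 = 78975/2027
q_4 = 2001 ≤ 2011 < 2027 = q_5, so the answer is 77962/2001.

77962/2001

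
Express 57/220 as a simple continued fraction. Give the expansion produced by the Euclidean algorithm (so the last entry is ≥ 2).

[0; 3, 1, 6, 8]

57 = 0·220 + 57
220 = 3·57 + 49
57 = 1·49 + 8
49 = 6·8 + 1
8 = 8·1 + 0  (stop)
So 57/220 = [0; 3, 1, 6, 8].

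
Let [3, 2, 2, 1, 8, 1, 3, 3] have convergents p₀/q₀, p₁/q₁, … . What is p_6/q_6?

Using pₖ = aₖpₖ₋₁ + pₖ₋₂, qₖ = aₖqₖ₋₁ + qₖ₋₂ (with p₋₁=1, p₋₂=0, q₋₁=0, q₋₂=1):
  k=0: a=3, p=3, q=1
  k=1: a=2, p=7, q=2
  k=2: a=2, p=17, q=5
  k=3: a=1, p=24, q=7
  k=4: a=8, p=209, q=61
  k=5: a=1, p=233, q=68
  k=6: a=3, p=908, q=265

908/265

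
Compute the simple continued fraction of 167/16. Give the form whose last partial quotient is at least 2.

[10; 2, 3, 2]

167 = 10*16 + 7
16 = 2*7 + 2
7 = 3*2 + 1
2 = 2*1 + 0  (stop)
So 167/16 = [10; 2, 3, 2].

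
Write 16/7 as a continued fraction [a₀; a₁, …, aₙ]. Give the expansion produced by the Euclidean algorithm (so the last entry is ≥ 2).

[2; 3, 2]

16 = 2*7 + 2
7 = 3*2 + 1
2 = 2*1 + 0  (stop)
So 16/7 = [2; 3, 2].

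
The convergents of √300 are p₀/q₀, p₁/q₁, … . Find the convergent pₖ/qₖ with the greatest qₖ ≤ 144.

√300 = [17; 3, 8, 3, 34, …] (period length 4).
Convergents:
  p_0/q_0 = 17/1
  p_1/q_1 = 52/3
  p_2/q_2 = 433/25
  p_3/q_3 = 1351/78
  p_4/q_4 = 46367/2677
q_3 = 78 ≤ 144 < 2677 = q_4, so the answer is 1351/78.

1351/78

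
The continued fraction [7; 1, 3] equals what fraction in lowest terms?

Using pₖ = aₖpₖ₋₁ + pₖ₋₂ and qₖ = aₖqₖ₋₁ + qₖ₋₂:
  k=0: a=7, p=7, q=1
  k=1: a=1, p=8, q=1
  k=2: a=3, p=31, q=4

31/4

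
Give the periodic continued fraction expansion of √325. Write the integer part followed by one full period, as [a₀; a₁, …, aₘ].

[18; 36]

a₀ = ⌊√325⌋ = 18.
With m₀=0, d₀=1 and mₖ₊₁ = dₖaₖ − mₖ, dₖ₊₁ = (n − mₖ₊₁²)/dₖ, aₖ₊₁ = ⌊(a₀+mₖ₊₁)/dₖ₊₁⌋:
  k=1: m=18, d=1, a=36
d=1 and a=2a₀=36 at k=1, so the next step gives (m, d) = (18, 1) again — its k=1 value — and the period has length 1.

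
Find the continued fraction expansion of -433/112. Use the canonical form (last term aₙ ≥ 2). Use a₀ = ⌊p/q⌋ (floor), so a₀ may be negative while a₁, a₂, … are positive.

-433 = -4×112 + 15
112 = 7×15 + 7
15 = 2×7 + 1
7 = 7×1 + 0  (stop)
So -433/112 = [-4; 7, 2, 7].

[-4; 7, 2, 7]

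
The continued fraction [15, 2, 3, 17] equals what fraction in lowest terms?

Using pₖ = aₖpₖ₋₁ + pₖ₋₂ and qₖ = aₖqₖ₋₁ + qₖ₋₂:
  k=0: a=15, p=15, q=1
  k=1: a=2, p=31, q=2
  k=2: a=3, p=108, q=7
  k=3: a=17, p=1867, q=121

1867/121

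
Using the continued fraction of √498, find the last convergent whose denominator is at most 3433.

56794/2545

√498 = [22; 3, 6, 22, 6, 3, 44, …] (period length 6).
Convergents:
  p_0/q_0 = 22/1
  p_1/q_1 = 67/3
  p_2/q_2 = 424/19
  p_3/q_3 = 9395/421
  p_4/q_4 = 56794/2545
  p_5/q_5 = 179777/8056
q_4 = 2545 ≤ 3433 < 8056 = q_5, so the answer is 56794/2545.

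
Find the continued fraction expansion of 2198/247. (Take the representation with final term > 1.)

2198 = 8*247 + 222
247 = 1*222 + 25
222 = 8*25 + 22
25 = 1*22 + 3
22 = 7*3 + 1
3 = 3*1 + 0  (stop)
So 2198/247 = [8; 1, 8, 1, 7, 3].

[8; 1, 8, 1, 7, 3]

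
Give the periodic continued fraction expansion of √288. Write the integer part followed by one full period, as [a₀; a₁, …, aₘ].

a₀ = ⌊√288⌋ = 16.
With m₀=0, d₀=1 and mₖ₊₁ = dₖaₖ − mₖ, dₖ₊₁ = (n − mₖ₊₁²)/dₖ, aₖ₊₁ = ⌊(a₀+mₖ₊₁)/dₖ₊₁⌋:
  k=1: m=16, d=32, a=1
  k=2: m=16, d=1, a=32
d=1 and a=2a₀=32 at k=2, so the next step gives (m, d) = (16, 32) again — its k=1 value — and the period has length 2.

[16; 1, 32]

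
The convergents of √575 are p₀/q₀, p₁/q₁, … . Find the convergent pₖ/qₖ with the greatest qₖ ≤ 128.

√575 = [23; 1, 46, …] (period length 2).
Convergents:
  p_0/q_0 = 23/1
  p_1/q_1 = 24/1
  p_2/q_2 = 1127/47
  p_3/q_3 = 1151/48
  p_4/q_4 = 54073/2255
q_3 = 48 ≤ 128 < 2255 = q_4, so the answer is 1151/48.

1151/48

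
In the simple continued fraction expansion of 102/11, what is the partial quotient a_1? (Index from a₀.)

3

102 = 9·11 + 3   →  a_0 = 9
11 = 3·3 + 2   →  a_1 = 3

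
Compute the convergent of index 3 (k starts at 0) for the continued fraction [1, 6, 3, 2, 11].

51/44

Using pₖ = aₖpₖ₋₁ + pₖ₋₂, qₖ = aₖqₖ₋₁ + qₖ₋₂ (with p₋₁=1, p₋₂=0, q₋₁=0, q₋₂=1):
  k=0: a=1, p=1, q=1
  k=1: a=6, p=7, q=6
  k=2: a=3, p=22, q=19
  k=3: a=2, p=51, q=44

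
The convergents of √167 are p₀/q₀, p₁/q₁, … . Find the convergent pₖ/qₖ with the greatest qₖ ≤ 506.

√167 = [12; 1, 11, 1, 24, …] (period length 4).
Convergents:
  p_0/q_0 = 12/1
  p_1/q_1 = 13/1
  p_2/q_2 = 155/12
  p_3/q_3 = 168/13
  p_4/q_4 = 4187/324
  p_5/q_5 = 4355/337
  p_6/q_6 = 52092/4031
q_5 = 337 ≤ 506 < 4031 = q_6, so the answer is 4355/337.

4355/337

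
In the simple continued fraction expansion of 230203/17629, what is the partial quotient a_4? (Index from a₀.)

18

230203 = 13·17629 + 1026   →  a_0 = 13
17629 = 17·1026 + 187   →  a_1 = 17
1026 = 5·187 + 91   →  a_2 = 5
187 = 2·91 + 5   →  a_3 = 2
91 = 18·5 + 1   →  a_4 = 18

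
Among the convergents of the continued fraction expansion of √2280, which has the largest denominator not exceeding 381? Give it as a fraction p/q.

18097/379

√2280 = [47; 1, 2, 1, 94, …] (period length 4).
Convergents:
  p_0/q_0 = 47/1
  p_1/q_1 = 48/1
  p_2/q_2 = 143/3
  p_3/q_3 = 191/4
  p_4/q_4 = 18097/379
  p_5/q_5 = 18288/383
q_4 = 379 ≤ 381 < 383 = q_5, so the answer is 18097/379.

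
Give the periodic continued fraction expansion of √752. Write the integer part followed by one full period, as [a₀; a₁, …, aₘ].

a₀ = ⌊√752⌋ = 27.
With m₀=0, d₀=1 and mₖ₊₁ = dₖaₖ − mₖ, dₖ₊₁ = (n − mₖ₊₁²)/dₖ, aₖ₊₁ = ⌊(a₀+mₖ₊₁)/dₖ₊₁⌋:
  k=1: m=27, d=23, a=2
  k=2: m=19, d=17, a=2
  k=3: m=15, d=31, a=1
  k=4: m=16, d=16, a=2
  k=5: m=16, d=31, a=1
  k=6: m=15, d=17, a=2
  k=7: m=19, d=23, a=2
  k=8: m=27, d=1, a=54
d=1 and a=2a₀=54 at k=8, so the next step gives (m, d) = (27, 23) again — its k=1 value — and the period has length 8.

[27; 2, 2, 1, 2, 1, 2, 2, 54]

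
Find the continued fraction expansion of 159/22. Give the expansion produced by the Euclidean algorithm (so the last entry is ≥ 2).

[7; 4, 2, 2]

159 = 7×22 + 5
22 = 4×5 + 2
5 = 2×2 + 1
2 = 2×1 + 0  (stop)
So 159/22 = [7; 4, 2, 2].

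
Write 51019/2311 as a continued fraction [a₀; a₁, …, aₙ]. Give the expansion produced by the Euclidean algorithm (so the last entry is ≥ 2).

51019 = 22×2311 + 177
2311 = 13×177 + 10
177 = 17×10 + 7
10 = 1×7 + 3
7 = 2×3 + 1
3 = 3×1 + 0  (stop)
So 51019/2311 = [22; 13, 17, 1, 2, 3].

[22; 13, 17, 1, 2, 3]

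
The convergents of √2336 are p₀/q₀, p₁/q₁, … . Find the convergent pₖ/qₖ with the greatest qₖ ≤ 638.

13968/289

√2336 = [48; 3, 96, …] (period length 2).
Convergents:
  p_0/q_0 = 48/1
  p_1/q_1 = 145/3
  p_2/q_2 = 13968/289
  p_3/q_3 = 42049/870
q_2 = 289 ≤ 638 < 870 = q_3, so the answer is 13968/289.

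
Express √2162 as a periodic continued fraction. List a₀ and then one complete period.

a₀ = ⌊√2162⌋ = 46.
With m₀=0, d₀=1 and mₖ₊₁ = dₖaₖ − mₖ, dₖ₊₁ = (n − mₖ₊₁²)/dₖ, aₖ₊₁ = ⌊(a₀+mₖ₊₁)/dₖ₊₁⌋:
  k=1: m=46, d=46, a=2
  k=2: m=46, d=1, a=92
d=1 and a=2a₀=92 at k=2, so the next step gives (m, d) = (46, 46) again — its k=1 value — and the period has length 2.

[46; 2, 92]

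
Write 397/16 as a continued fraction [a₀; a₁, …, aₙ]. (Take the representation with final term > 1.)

[24; 1, 4, 3]

397 = 24·16 + 13
16 = 1·13 + 3
13 = 4·3 + 1
3 = 3·1 + 0  (stop)
So 397/16 = [24; 1, 4, 3].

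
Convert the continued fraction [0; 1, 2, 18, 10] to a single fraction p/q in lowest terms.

Using pₖ = aₖpₖ₋₁ + pₖ₋₂ and qₖ = aₖqₖ₋₁ + qₖ₋₂:
  k=0: a=0, p=0, q=1
  k=1: a=1, p=1, q=1
  k=2: a=2, p=2, q=3
  k=3: a=18, p=37, q=55
  k=4: a=10, p=372, q=553

372/553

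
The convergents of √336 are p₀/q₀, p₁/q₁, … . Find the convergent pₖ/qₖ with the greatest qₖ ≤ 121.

√336 = [18; 3, 36, …] (period length 2).
Convergents:
  p_0/q_0 = 18/1
  p_1/q_1 = 55/3
  p_2/q_2 = 1998/109
  p_3/q_3 = 6049/330
q_2 = 109 ≤ 121 < 330 = q_3, so the answer is 1998/109.

1998/109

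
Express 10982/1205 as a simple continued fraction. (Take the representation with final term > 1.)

[9; 8, 1, 3, 1, 8, 3]

10982 = 9·1205 + 137
1205 = 8·137 + 109
137 = 1·109 + 28
109 = 3·28 + 25
28 = 1·25 + 3
25 = 8·3 + 1
3 = 3·1 + 0  (stop)
So 10982/1205 = [9; 8, 1, 3, 1, 8, 3].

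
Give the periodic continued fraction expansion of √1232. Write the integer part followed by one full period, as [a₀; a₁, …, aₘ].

[35; 10, 70]

a₀ = ⌊√1232⌋ = 35.
With m₀=0, d₀=1 and mₖ₊₁ = dₖaₖ − mₖ, dₖ₊₁ = (n − mₖ₊₁²)/dₖ, aₖ₊₁ = ⌊(a₀+mₖ₊₁)/dₖ₊₁⌋:
  k=1: m=35, d=7, a=10
  k=2: m=35, d=1, a=70
d=1 and a=2a₀=70 at k=2, so the next step gives (m, d) = (35, 7) again — its k=1 value — and the period has length 2.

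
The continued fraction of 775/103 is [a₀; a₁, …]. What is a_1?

775 = 7·103 + 54   →  a_0 = 7
103 = 1·54 + 49   →  a_1 = 1

1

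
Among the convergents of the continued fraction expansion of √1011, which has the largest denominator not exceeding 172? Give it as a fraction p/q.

√1011 = [31; 1, 3, 1, 9, 1, 3, 1, 62, …] (period length 8).
Convergents:
  p_0/q_0 = 31/1
  p_1/q_1 = 32/1
  p_2/q_2 = 127/4
  p_3/q_3 = 159/5
  p_4/q_4 = 1558/49
  p_5/q_5 = 1717/54
  p_6/q_6 = 6709/211
q_5 = 54 ≤ 172 < 211 = q_6, so the answer is 1717/54.

1717/54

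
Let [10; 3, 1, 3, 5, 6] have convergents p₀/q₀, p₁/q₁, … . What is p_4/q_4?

811/79

Using pₖ = aₖpₖ₋₁ + pₖ₋₂, qₖ = aₖqₖ₋₁ + qₖ₋₂ (with p₋₁=1, p₋₂=0, q₋₁=0, q₋₂=1):
  k=0: a=10, p=10, q=1
  k=1: a=3, p=31, q=3
  k=2: a=1, p=41, q=4
  k=3: a=3, p=154, q=15
  k=4: a=5, p=811, q=79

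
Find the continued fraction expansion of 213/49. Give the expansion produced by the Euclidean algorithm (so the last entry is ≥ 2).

213 = 4×49 + 17
49 = 2×17 + 15
17 = 1×15 + 2
15 = 7×2 + 1
2 = 2×1 + 0  (stop)
So 213/49 = [4; 2, 1, 7, 2].

[4; 2, 1, 7, 2]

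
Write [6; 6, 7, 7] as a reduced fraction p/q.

Fold from the inside: start with 7/1.
  7 + 1/7 = 50/7
  6 + 7/50 = 307/50
  6 + 50/307 = 1892/307

1892/307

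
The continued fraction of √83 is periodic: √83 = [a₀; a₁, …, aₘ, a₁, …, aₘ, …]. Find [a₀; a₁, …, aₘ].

[9; 9, 18]

a₀ = ⌊√83⌋ = 9.
With m₀=0, d₀=1 and mₖ₊₁ = dₖaₖ − mₖ, dₖ₊₁ = (n − mₖ₊₁²)/dₖ, aₖ₊₁ = ⌊(a₀+mₖ₊₁)/dₖ₊₁⌋:
  k=1: m=9, d=2, a=9
  k=2: m=9, d=1, a=18
d=1 and a=2a₀=18 at k=2, so the next step gives (m, d) = (9, 2) again — its k=1 value — and the period has length 2.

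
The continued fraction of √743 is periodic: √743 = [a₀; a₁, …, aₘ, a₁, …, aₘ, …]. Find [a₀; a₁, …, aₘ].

[27; 3, 1, 7, 27, 7, 1, 3, 54]

a₀ = ⌊√743⌋ = 27.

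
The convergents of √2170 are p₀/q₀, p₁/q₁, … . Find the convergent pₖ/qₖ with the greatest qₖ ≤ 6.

√2170 = [46; 1, 1, 2, 1, 1, 92, …] (period length 6).
Convergents:
  p_0/q_0 = 46/1
  p_1/q_1 = 47/1
  p_2/q_2 = 93/2
  p_3/q_3 = 233/5
  p_4/q_4 = 326/7
q_3 = 5 ≤ 6 < 7 = q_4, so the answer is 233/5.

233/5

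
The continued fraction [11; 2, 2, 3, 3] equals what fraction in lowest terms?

Using pₖ = aₖpₖ₋₁ + pₖ₋₂ and qₖ = aₖqₖ₋₁ + qₖ₋₂:
  k=0: a=11, p=11, q=1
  k=1: a=2, p=23, q=2
  k=2: a=2, p=57, q=5
  k=3: a=3, p=194, q=17
  k=4: a=3, p=639, q=56

639/56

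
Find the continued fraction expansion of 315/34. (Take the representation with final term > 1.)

[9; 3, 1, 3, 2]

315 = 9·34 + 9
34 = 3·9 + 7
9 = 1·7 + 2
7 = 3·2 + 1
2 = 2·1 + 0  (stop)
So 315/34 = [9; 3, 1, 3, 2].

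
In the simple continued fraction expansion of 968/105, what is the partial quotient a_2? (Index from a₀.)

1

968 = 9·105 + 23   →  a_0 = 9
105 = 4·23 + 13   →  a_1 = 4
23 = 1·13 + 10   →  a_2 = 1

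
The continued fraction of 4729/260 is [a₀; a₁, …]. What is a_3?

4729 = 18·260 + 49   →  a_0 = 18
260 = 5·49 + 15   →  a_1 = 5
49 = 3·15 + 4   →  a_2 = 3
15 = 3·4 + 3   →  a_3 = 3

3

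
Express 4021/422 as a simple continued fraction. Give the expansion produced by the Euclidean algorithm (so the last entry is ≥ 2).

4021 = 9·422 + 223
422 = 1·223 + 199
223 = 1·199 + 24
199 = 8·24 + 7
24 = 3·7 + 3
7 = 2·3 + 1
3 = 3·1 + 0  (stop)
So 4021/422 = [9; 1, 1, 8, 3, 2, 3].

[9; 1, 1, 8, 3, 2, 3]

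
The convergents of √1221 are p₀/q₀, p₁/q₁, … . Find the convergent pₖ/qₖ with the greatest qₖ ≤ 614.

√1221 = [34; 1, 16, 2, 16, 1, 68, …] (period length 6).
Convergents:
  p_0/q_0 = 34/1
  p_1/q_1 = 35/1
  p_2/q_2 = 594/17
  p_3/q_3 = 1223/35
  p_4/q_4 = 20162/577
  p_5/q_5 = 21385/612
  p_6/q_6 = 1474342/42193
q_5 = 612 ≤ 614 < 42193 = q_6, so the answer is 21385/612.

21385/612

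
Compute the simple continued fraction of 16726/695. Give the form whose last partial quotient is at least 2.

16726 = 24×695 + 46
695 = 15×46 + 5
46 = 9×5 + 1
5 = 5×1 + 0  (stop)
So 16726/695 = [24; 15, 9, 5].

[24; 15, 9, 5]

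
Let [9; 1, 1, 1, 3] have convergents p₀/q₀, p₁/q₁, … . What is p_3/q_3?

29/3

Using pₖ = aₖpₖ₋₁ + pₖ₋₂, qₖ = aₖqₖ₋₁ + qₖ₋₂ (with p₋₁=1, p₋₂=0, q₋₁=0, q₋₂=1):
  k=0: a=9, p=9, q=1
  k=1: a=1, p=10, q=1
  k=2: a=1, p=19, q=2
  k=3: a=1, p=29, q=3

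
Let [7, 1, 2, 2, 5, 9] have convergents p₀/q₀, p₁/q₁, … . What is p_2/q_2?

23/3

Using pₖ = aₖpₖ₋₁ + pₖ₋₂, qₖ = aₖqₖ₋₁ + qₖ₋₂ (with p₋₁=1, p₋₂=0, q₋₁=0, q₋₂=1):
  k=0: a=7, p=7, q=1
  k=1: a=1, p=8, q=1
  k=2: a=2, p=23, q=3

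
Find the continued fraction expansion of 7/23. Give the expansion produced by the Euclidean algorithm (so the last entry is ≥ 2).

7 = 0*23 + 7
23 = 3*7 + 2
7 = 3*2 + 1
2 = 2*1 + 0  (stop)
So 7/23 = [0; 3, 3, 2].

[0; 3, 3, 2]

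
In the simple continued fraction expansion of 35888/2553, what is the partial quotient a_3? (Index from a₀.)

17

35888 = 14·2553 + 146   →  a_0 = 14
2553 = 17·146 + 71   →  a_1 = 17
146 = 2·71 + 4   →  a_2 = 2
71 = 17·4 + 3   →  a_3 = 17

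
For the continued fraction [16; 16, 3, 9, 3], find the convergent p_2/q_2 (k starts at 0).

Using pₖ = aₖpₖ₋₁ + pₖ₋₂, qₖ = aₖqₖ₋₁ + qₖ₋₂ (with p₋₁=1, p₋₂=0, q₋₁=0, q₋₂=1):
  k=0: a=16, p=16, q=1
  k=1: a=16, p=257, q=16
  k=2: a=3, p=787, q=49

787/49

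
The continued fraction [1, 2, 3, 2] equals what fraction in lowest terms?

Using pₖ = aₖpₖ₋₁ + pₖ₋₂ and qₖ = aₖqₖ₋₁ + qₖ₋₂:
  k=0: a=1, p=1, q=1
  k=1: a=2, p=3, q=2
  k=2: a=3, p=10, q=7
  k=3: a=2, p=23, q=16

23/16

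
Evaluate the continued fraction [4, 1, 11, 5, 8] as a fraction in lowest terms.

Using pₖ = aₖpₖ₋₁ + pₖ₋₂ and qₖ = aₖqₖ₋₁ + qₖ₋₂:
  k=0: a=4, p=4, q=1
  k=1: a=1, p=5, q=1
  k=2: a=11, p=59, q=12
  k=3: a=5, p=300, q=61
  k=4: a=8, p=2459, q=500

2459/500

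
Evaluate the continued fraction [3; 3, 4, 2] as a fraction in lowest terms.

Using pₖ = aₖpₖ₋₁ + pₖ₋₂ and qₖ = aₖqₖ₋₁ + qₖ₋₂:
  k=0: a=3, p=3, q=1
  k=1: a=3, p=10, q=3
  k=2: a=4, p=43, q=13
  k=3: a=2, p=96, q=29

96/29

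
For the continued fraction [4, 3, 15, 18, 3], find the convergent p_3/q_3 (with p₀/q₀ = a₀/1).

Using pₖ = aₖpₖ₋₁ + pₖ₋₂, qₖ = aₖqₖ₋₁ + qₖ₋₂ (with p₋₁=1, p₋₂=0, q₋₁=0, q₋₂=1):
  k=0: a=4, p=4, q=1
  k=1: a=3, p=13, q=3
  k=2: a=15, p=199, q=46
  k=3: a=18, p=3595, q=831

3595/831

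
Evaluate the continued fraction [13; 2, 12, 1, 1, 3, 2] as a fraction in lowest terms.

5635/418

Using pₖ = aₖpₖ₋₁ + pₖ₋₂ and qₖ = aₖqₖ₋₁ + qₖ₋₂:
  k=0: a=13, p=13, q=1
  k=1: a=2, p=27, q=2
  k=2: a=12, p=337, q=25
  k=3: a=1, p=364, q=27
  k=4: a=1, p=701, q=52
  k=5: a=3, p=2467, q=183
  k=6: a=2, p=5635, q=418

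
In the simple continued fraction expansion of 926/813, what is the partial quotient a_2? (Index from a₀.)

5

926 = 1·813 + 113   →  a_0 = 1
813 = 7·113 + 22   →  a_1 = 7
113 = 5·22 + 3   →  a_2 = 5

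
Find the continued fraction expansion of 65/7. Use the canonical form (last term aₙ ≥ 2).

[9; 3, 2]

65 = 9×7 + 2
7 = 3×2 + 1
2 = 2×1 + 0  (stop)
So 65/7 = [9; 3, 2].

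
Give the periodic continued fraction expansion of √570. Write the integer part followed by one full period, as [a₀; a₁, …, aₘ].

[23; 1, 6, 1, 46]

a₀ = ⌊√570⌋ = 23.
With m₀=0, d₀=1 and mₖ₊₁ = dₖaₖ − mₖ, dₖ₊₁ = (n − mₖ₊₁²)/dₖ, aₖ₊₁ = ⌊(a₀+mₖ₊₁)/dₖ₊₁⌋:
  k=1: m=23, d=41, a=1
  k=2: m=18, d=6, a=6
  k=3: m=18, d=41, a=1
  k=4: m=23, d=1, a=46
d=1 and a=2a₀=46 at k=4, so the next step gives (m, d) = (23, 41) again — its k=1 value — and the period has length 4.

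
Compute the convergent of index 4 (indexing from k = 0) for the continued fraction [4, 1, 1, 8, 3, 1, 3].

240/53

Using pₖ = aₖpₖ₋₁ + pₖ₋₂, qₖ = aₖqₖ₋₁ + qₖ₋₂ (with p₋₁=1, p₋₂=0, q₋₁=0, q₋₂=1):
  k=0: a=4, p=4, q=1
  k=1: a=1, p=5, q=1
  k=2: a=1, p=9, q=2
  k=3: a=8, p=77, q=17
  k=4: a=3, p=240, q=53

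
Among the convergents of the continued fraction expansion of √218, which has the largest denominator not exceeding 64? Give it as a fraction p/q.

251/17

√218 = [14; 1, 3, 3, 1, 28, …] (period length 5).
Convergents:
  p_0/q_0 = 14/1
  p_1/q_1 = 15/1
  p_2/q_2 = 59/4
  p_3/q_3 = 192/13
  p_4/q_4 = 251/17
  p_5/q_5 = 7220/489
q_4 = 17 ≤ 64 < 489 = q_5, so the answer is 251/17.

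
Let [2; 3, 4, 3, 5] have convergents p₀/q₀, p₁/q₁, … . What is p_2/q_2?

Using pₖ = aₖpₖ₋₁ + pₖ₋₂, qₖ = aₖqₖ₋₁ + qₖ₋₂ (with p₋₁=1, p₋₂=0, q₋₁=0, q₋₂=1):
  k=0: a=2, p=2, q=1
  k=1: a=3, p=7, q=3
  k=2: a=4, p=30, q=13

30/13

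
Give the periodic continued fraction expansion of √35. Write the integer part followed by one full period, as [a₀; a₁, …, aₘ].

a₀ = ⌊√35⌋ = 5.
With m₀=0, d₀=1 and mₖ₊₁ = dₖaₖ − mₖ, dₖ₊₁ = (n − mₖ₊₁²)/dₖ, aₖ₊₁ = ⌊(a₀+mₖ₊₁)/dₖ₊₁⌋:
  k=1: m=5, d=10, a=1
  k=2: m=5, d=1, a=10
d=1 and a=2a₀=10 at k=2, so the next step gives (m, d) = (5, 10) again — its k=1 value — and the period has length 2.

[5; 1, 10]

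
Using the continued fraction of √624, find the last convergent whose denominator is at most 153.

1249/50

√624 = [24; 1, 48, …] (period length 2).
Convergents:
  p_0/q_0 = 24/1
  p_1/q_1 = 25/1
  p_2/q_2 = 1224/49
  p_3/q_3 = 1249/50
  p_4/q_4 = 61176/2449
q_3 = 50 ≤ 153 < 2449 = q_4, so the answer is 1249/50.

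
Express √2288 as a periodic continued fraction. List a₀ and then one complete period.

a₀ = ⌊√2288⌋ = 47.
With m₀=0, d₀=1 and mₖ₊₁ = dₖaₖ − mₖ, dₖ₊₁ = (n − mₖ₊₁²)/dₖ, aₖ₊₁ = ⌊(a₀+mₖ₊₁)/dₖ₊₁⌋:
  k=1: m=47, d=79, a=1
  k=2: m=32, d=16, a=4
  k=3: m=32, d=79, a=1
  k=4: m=47, d=1, a=94
d=1 and a=2a₀=94 at k=4, so the next step gives (m, d) = (47, 79) again — its k=1 value — and the period has length 4.

[47; 1, 4, 1, 94]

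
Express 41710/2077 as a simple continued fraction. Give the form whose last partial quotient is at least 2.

41710 = 20*2077 + 170
2077 = 12*170 + 37
170 = 4*37 + 22
37 = 1*22 + 15
22 = 1*15 + 7
15 = 2*7 + 1
7 = 7*1 + 0  (stop)
So 41710/2077 = [20; 12, 4, 1, 1, 2, 7].

[20; 12, 4, 1, 1, 2, 7]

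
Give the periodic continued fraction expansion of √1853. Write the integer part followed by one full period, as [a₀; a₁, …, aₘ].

a₀ = ⌊√1853⌋ = 43.
With m₀=0, d₀=1 and mₖ₊₁ = dₖaₖ − mₖ, dₖ₊₁ = (n − mₖ₊₁²)/dₖ, aₖ₊₁ = ⌊(a₀+mₖ₊₁)/dₖ₊₁⌋:
  k=1: m=43, d=4, a=21
  k=2: m=41, d=43, a=1
  k=3: m=2, d=43, a=1
  k=4: m=41, d=4, a=21
  k=5: m=43, d=1, a=86
d=1 and a=2a₀=86 at k=5, so the next step gives (m, d) = (43, 4) again — its k=1 value — and the period has length 5.

[43; 21, 1, 1, 21, 86]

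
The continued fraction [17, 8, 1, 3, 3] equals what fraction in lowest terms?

Using pₖ = aₖpₖ₋₁ + pₖ₋₂ and qₖ = aₖqₖ₋₁ + qₖ₋₂:
  k=0: a=17, p=17, q=1
  k=1: a=8, p=137, q=8
  k=2: a=1, p=154, q=9
  k=3: a=3, p=599, q=35
  k=4: a=3, p=1951, q=114

1951/114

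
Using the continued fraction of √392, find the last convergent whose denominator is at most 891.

15661/791

√392 = [19; 1, 3, 1, 38, …] (period length 4).
Convergents:
  p_0/q_0 = 19/1
  p_1/q_1 = 20/1
  p_2/q_2 = 79/4
  p_3/q_3 = 99/5
  p_4/q_4 = 3841/194
  p_5/q_5 = 3940/199
  p_6/q_6 = 15661/791
  p_7/q_7 = 19601/990
q_6 = 791 ≤ 891 < 990 = q_7, so the answer is 15661/791.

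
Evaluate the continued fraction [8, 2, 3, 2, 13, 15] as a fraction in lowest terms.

Fold from the inside: start with 15/1.
  13 + 1/15 = 196/15
  2 + 15/196 = 407/196
  3 + 196/407 = 1417/407
  2 + 407/1417 = 3241/1417
  8 + 1417/3241 = 27345/3241

27345/3241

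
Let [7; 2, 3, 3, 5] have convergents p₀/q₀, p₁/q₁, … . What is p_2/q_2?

52/7

Using pₖ = aₖpₖ₋₁ + pₖ₋₂, qₖ = aₖqₖ₋₁ + qₖ₋₂ (with p₋₁=1, p₋₂=0, q₋₁=0, q₋₂=1):
  k=0: a=7, p=7, q=1
  k=1: a=2, p=15, q=2
  k=2: a=3, p=52, q=7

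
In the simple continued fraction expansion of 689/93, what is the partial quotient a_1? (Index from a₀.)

689 = 7·93 + 38   →  a_0 = 7
93 = 2·38 + 17   →  a_1 = 2

2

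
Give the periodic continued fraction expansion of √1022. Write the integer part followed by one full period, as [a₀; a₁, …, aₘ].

[31; 1, 30, 1, 62]

a₀ = ⌊√1022⌋ = 31.
With m₀=0, d₀=1 and mₖ₊₁ = dₖaₖ − mₖ, dₖ₊₁ = (n − mₖ₊₁²)/dₖ, aₖ₊₁ = ⌊(a₀+mₖ₊₁)/dₖ₊₁⌋:
  k=1: m=31, d=61, a=1
  k=2: m=30, d=2, a=30
  k=3: m=30, d=61, a=1
  k=4: m=31, d=1, a=62
d=1 and a=2a₀=62 at k=4, so the next step gives (m, d) = (31, 61) again — its k=1 value — and the period has length 4.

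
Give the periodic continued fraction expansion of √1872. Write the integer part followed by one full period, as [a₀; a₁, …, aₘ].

a₀ = ⌊√1872⌋ = 43.
With m₀=0, d₀=1 and mₖ₊₁ = dₖaₖ − mₖ, dₖ₊₁ = (n − mₖ₊₁²)/dₖ, aₖ₊₁ = ⌊(a₀+mₖ₊₁)/dₖ₊₁⌋:
  k=1: m=43, d=23, a=3
  k=2: m=26, d=52, a=1
  k=3: m=26, d=23, a=3
  k=4: m=43, d=1, a=86
d=1 and a=2a₀=86 at k=4, so the next step gives (m, d) = (43, 23) again — its k=1 value — and the period has length 4.

[43; 3, 1, 3, 86]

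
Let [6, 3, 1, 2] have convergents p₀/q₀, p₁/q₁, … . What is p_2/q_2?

25/4

Using pₖ = aₖpₖ₋₁ + pₖ₋₂, qₖ = aₖqₖ₋₁ + qₖ₋₂ (with p₋₁=1, p₋₂=0, q₋₁=0, q₋₂=1):
  k=0: a=6, p=6, q=1
  k=1: a=3, p=19, q=3
  k=2: a=1, p=25, q=4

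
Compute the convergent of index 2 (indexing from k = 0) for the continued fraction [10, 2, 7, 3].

Using pₖ = aₖpₖ₋₁ + pₖ₋₂, qₖ = aₖqₖ₋₁ + qₖ₋₂ (with p₋₁=1, p₋₂=0, q₋₁=0, q₋₂=1):
  k=0: a=10, p=10, q=1
  k=1: a=2, p=21, q=2
  k=2: a=7, p=157, q=15

157/15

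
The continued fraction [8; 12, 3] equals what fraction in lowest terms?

Using pₖ = aₖpₖ₋₁ + pₖ₋₂ and qₖ = aₖqₖ₋₁ + qₖ₋₂:
  k=0: a=8, p=8, q=1
  k=1: a=12, p=97, q=12
  k=2: a=3, p=299, q=37

299/37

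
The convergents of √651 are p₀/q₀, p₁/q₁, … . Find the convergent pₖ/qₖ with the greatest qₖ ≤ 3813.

√651 = [25; 1, 1, 16, 1, 1, 50, …] (period length 6).
Convergents:
  p_0/q_0 = 25/1
  p_1/q_1 = 26/1
  p_2/q_2 = 51/2
  p_3/q_3 = 842/33
  p_4/q_4 = 893/35
  p_5/q_5 = 1735/68
  p_6/q_6 = 87643/3435
  p_7/q_7 = 89378/3503
  p_8/q_8 = 177021/6938
q_7 = 3503 ≤ 3813 < 6938 = q_8, so the answer is 89378/3503.

89378/3503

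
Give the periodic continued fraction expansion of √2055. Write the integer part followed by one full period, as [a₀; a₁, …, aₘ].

a₀ = ⌊√2055⌋ = 45.
With m₀=0, d₀=1 and mₖ₊₁ = dₖaₖ − mₖ, dₖ₊₁ = (n − mₖ₊₁²)/dₖ, aₖ₊₁ = ⌊(a₀+mₖ₊₁)/dₖ₊₁⌋:
  k=1: m=45, d=30, a=3
  k=2: m=45, d=1, a=90
d=1 and a=2a₀=90 at k=2, so the next step gives (m, d) = (45, 30) again — its k=1 value — and the period has length 2.

[45; 3, 90]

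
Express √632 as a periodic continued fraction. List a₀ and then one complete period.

[25; 7, 6, 7, 50]

a₀ = ⌊√632⌋ = 25.
With m₀=0, d₀=1 and mₖ₊₁ = dₖaₖ − mₖ, dₖ₊₁ = (n − mₖ₊₁²)/dₖ, aₖ₊₁ = ⌊(a₀+mₖ₊₁)/dₖ₊₁⌋:
  k=1: m=25, d=7, a=7
  k=2: m=24, d=8, a=6
  k=3: m=24, d=7, a=7
  k=4: m=25, d=1, a=50
d=1 and a=2a₀=50 at k=4, so the next step gives (m, d) = (25, 7) again — its k=1 value — and the period has length 4.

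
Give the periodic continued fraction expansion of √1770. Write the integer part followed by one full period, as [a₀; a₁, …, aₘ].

[42; 14, 84]

a₀ = ⌊√1770⌋ = 42.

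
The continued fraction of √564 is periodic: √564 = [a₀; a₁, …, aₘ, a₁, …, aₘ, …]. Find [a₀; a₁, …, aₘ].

[23; 1, 2, 1, 46]

a₀ = ⌊√564⌋ = 23.
With m₀=0, d₀=1 and mₖ₊₁ = dₖaₖ − mₖ, dₖ₊₁ = (n − mₖ₊₁²)/dₖ, aₖ₊₁ = ⌊(a₀+mₖ₊₁)/dₖ₊₁⌋:
  k=1: m=23, d=35, a=1
  k=2: m=12, d=12, a=2
  k=3: m=12, d=35, a=1
  k=4: m=23, d=1, a=46
d=1 and a=2a₀=46 at k=4, so the next step gives (m, d) = (23, 35) again — its k=1 value — and the period has length 4.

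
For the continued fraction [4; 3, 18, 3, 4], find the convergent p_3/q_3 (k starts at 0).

Using pₖ = aₖpₖ₋₁ + pₖ₋₂, qₖ = aₖqₖ₋₁ + qₖ₋₂ (with p₋₁=1, p₋₂=0, q₋₁=0, q₋₂=1):
  k=0: a=4, p=4, q=1
  k=1: a=3, p=13, q=3
  k=2: a=18, p=238, q=55
  k=3: a=3, p=727, q=168

727/168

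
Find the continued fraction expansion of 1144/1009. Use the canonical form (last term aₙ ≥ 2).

1144 = 1×1009 + 135
1009 = 7×135 + 64
135 = 2×64 + 7
64 = 9×7 + 1
7 = 7×1 + 0  (stop)
So 1144/1009 = [1; 7, 2, 9, 7].

[1; 7, 2, 9, 7]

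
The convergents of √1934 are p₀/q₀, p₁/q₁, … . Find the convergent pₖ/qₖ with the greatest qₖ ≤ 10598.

√1934 = [43; 1, 42, 1, 86, …] (period length 4).
Convergents:
  p_0/q_0 = 43/1
  p_1/q_1 = 44/1
  p_2/q_2 = 1891/43
  p_3/q_3 = 1935/44
  p_4/q_4 = 168301/3827
  p_5/q_5 = 170236/3871
  p_6/q_6 = 7318213/166409
q_5 = 3871 ≤ 10598 < 166409 = q_6, so the answer is 170236/3871.

170236/3871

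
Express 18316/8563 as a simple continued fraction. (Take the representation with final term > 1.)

18316 = 2×8563 + 1190
8563 = 7×1190 + 233
1190 = 5×233 + 25
233 = 9×25 + 8
25 = 3×8 + 1
8 = 8×1 + 0  (stop)
So 18316/8563 = [2; 7, 5, 9, 3, 8].

[2; 7, 5, 9, 3, 8]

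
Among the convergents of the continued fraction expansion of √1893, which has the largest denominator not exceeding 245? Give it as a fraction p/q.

5047/116

√1893 = [43; 1, 1, 28, 1, 1, 86, …] (period length 6).
Convergents:
  p_0/q_0 = 43/1
  p_1/q_1 = 44/1
  p_2/q_2 = 87/2
  p_3/q_3 = 2480/57
  p_4/q_4 = 2567/59
  p_5/q_5 = 5047/116
  p_6/q_6 = 436609/10035
q_5 = 116 ≤ 245 < 10035 = q_6, so the answer is 5047/116.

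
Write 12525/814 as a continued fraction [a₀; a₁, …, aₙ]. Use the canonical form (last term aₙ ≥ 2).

[15; 2, 1, 1, 2, 2, 8, 3]

12525 = 15×814 + 315
814 = 2×315 + 184
315 = 1×184 + 131
184 = 1×131 + 53
131 = 2×53 + 25
53 = 2×25 + 3
25 = 8×3 + 1
3 = 3×1 + 0  (stop)
So 12525/814 = [15; 2, 1, 1, 2, 2, 8, 3].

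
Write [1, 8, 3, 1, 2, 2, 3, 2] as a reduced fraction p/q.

Fold from the inside: start with 2/1.
  3 + 1/2 = 7/2
  2 + 2/7 = 16/7
  2 + 7/16 = 39/16
  1 + 16/39 = 55/39
  3 + 39/55 = 204/55
  8 + 55/204 = 1687/204
  1 + 204/1687 = 1891/1687

1891/1687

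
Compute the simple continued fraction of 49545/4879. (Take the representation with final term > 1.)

49545 = 10×4879 + 755
4879 = 6×755 + 349
755 = 2×349 + 57
349 = 6×57 + 7
57 = 8×7 + 1
7 = 7×1 + 0  (stop)
So 49545/4879 = [10; 6, 2, 6, 8, 7].

[10; 6, 2, 6, 8, 7]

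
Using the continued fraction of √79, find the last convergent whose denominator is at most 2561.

√79 = [8; 1, 7, 1, 16, …] (period length 4).
Convergents:
  p_0/q_0 = 8/1
  p_1/q_1 = 9/1
  p_2/q_2 = 71/8
  p_3/q_3 = 80/9
  p_4/q_4 = 1351/152
  p_5/q_5 = 1431/161
  p_6/q_6 = 11368/1279
  p_7/q_7 = 12799/1440
  p_8/q_8 = 216152/24319
q_7 = 1440 ≤ 2561 < 24319 = q_8, so the answer is 12799/1440.

12799/1440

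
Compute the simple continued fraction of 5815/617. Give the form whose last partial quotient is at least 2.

5815 = 9·617 + 262
617 = 2·262 + 93
262 = 2·93 + 76
93 = 1·76 + 17
76 = 4·17 + 8
17 = 2·8 + 1
8 = 8·1 + 0  (stop)
So 5815/617 = [9; 2, 2, 1, 4, 2, 8].

[9; 2, 2, 1, 4, 2, 8]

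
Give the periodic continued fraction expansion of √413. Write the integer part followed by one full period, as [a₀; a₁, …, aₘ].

[20; 3, 9, 1, 4, 1, 9, 3, 40]

a₀ = ⌊√413⌋ = 20.
With m₀=0, d₀=1 and mₖ₊₁ = dₖaₖ − mₖ, dₖ₊₁ = (n − mₖ₊₁²)/dₖ, aₖ₊₁ = ⌊(a₀+mₖ₊₁)/dₖ₊₁⌋:
  k=1: m=20, d=13, a=3
  k=2: m=19, d=4, a=9
  k=3: m=17, d=31, a=1
  k=4: m=14, d=7, a=4
  k=5: m=14, d=31, a=1
  k=6: m=17, d=4, a=9
  k=7: m=19, d=13, a=3
  k=8: m=20, d=1, a=40
d=1 and a=2a₀=40 at k=8, so the next step gives (m, d) = (20, 13) again — its k=1 value — and the period has length 8.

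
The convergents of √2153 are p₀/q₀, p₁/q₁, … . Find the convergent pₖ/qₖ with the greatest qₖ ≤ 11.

√2153 = [46; 2, 2, 92, …] (period length 3).
Convergents:
  p_0/q_0 = 46/1
  p_1/q_1 = 93/2
  p_2/q_2 = 232/5
  p_3/q_3 = 21437/462
q_2 = 5 ≤ 11 < 462 = q_3, so the answer is 232/5.

232/5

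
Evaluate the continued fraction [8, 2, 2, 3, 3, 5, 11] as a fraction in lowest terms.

Using pₖ = aₖpₖ₋₁ + pₖ₋₂ and qₖ = aₖqₖ₋₁ + qₖ₋₂:
  k=0: a=8, p=8, q=1
  k=1: a=2, p=17, q=2
  k=2: a=2, p=42, q=5
  k=3: a=3, p=143, q=17
  k=4: a=3, p=471, q=56
  k=5: a=5, p=2498, q=297
  k=6: a=11, p=27949, q=3323

27949/3323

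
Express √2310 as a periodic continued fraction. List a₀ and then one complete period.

[48; 16, 96]

a₀ = ⌊√2310⌋ = 48.
With m₀=0, d₀=1 and mₖ₊₁ = dₖaₖ − mₖ, dₖ₊₁ = (n − mₖ₊₁²)/dₖ, aₖ₊₁ = ⌊(a₀+mₖ₊₁)/dₖ₊₁⌋:
  k=1: m=48, d=6, a=16
  k=2: m=48, d=1, a=96
d=1 and a=2a₀=96 at k=2, so the next step gives (m, d) = (48, 6) again — its k=1 value — and the period has length 2.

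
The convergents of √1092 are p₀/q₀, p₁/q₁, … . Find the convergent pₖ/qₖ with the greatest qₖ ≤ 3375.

√1092 = [33; 22, 66, …] (period length 2).
Convergents:
  p_0/q_0 = 33/1
  p_1/q_1 = 727/22
  p_2/q_2 = 48015/1453
  p_3/q_3 = 1057057/31988
q_2 = 1453 ≤ 3375 < 31988 = q_3, so the answer is 48015/1453.

48015/1453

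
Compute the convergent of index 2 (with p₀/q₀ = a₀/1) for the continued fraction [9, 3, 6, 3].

Using pₖ = aₖpₖ₋₁ + pₖ₋₂, qₖ = aₖqₖ₋₁ + qₖ₋₂ (with p₋₁=1, p₋₂=0, q₋₁=0, q₋₂=1):
  k=0: a=9, p=9, q=1
  k=1: a=3, p=28, q=3
  k=2: a=6, p=177, q=19

177/19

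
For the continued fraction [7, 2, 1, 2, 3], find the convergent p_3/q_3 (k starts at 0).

Using pₖ = aₖpₖ₋₁ + pₖ₋₂, qₖ = aₖqₖ₋₁ + qₖ₋₂ (with p₋₁=1, p₋₂=0, q₋₁=0, q₋₂=1):
  k=0: a=7, p=7, q=1
  k=1: a=2, p=15, q=2
  k=2: a=1, p=22, q=3
  k=3: a=2, p=59, q=8

59/8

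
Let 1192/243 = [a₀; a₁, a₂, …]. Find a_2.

9

1192 = 4·243 + 220   →  a_0 = 4
243 = 1·220 + 23   →  a_1 = 1
220 = 9·23 + 13   →  a_2 = 9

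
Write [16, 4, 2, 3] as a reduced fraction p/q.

503/31

Using pₖ = aₖpₖ₋₁ + pₖ₋₂ and qₖ = aₖqₖ₋₁ + qₖ₋₂:
  k=0: a=16, p=16, q=1
  k=1: a=4, p=65, q=4
  k=2: a=2, p=146, q=9
  k=3: a=3, p=503, q=31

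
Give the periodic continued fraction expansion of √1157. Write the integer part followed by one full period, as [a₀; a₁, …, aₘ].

[34; 68]

a₀ = ⌊√1157⌋ = 34.
With m₀=0, d₀=1 and mₖ₊₁ = dₖaₖ − mₖ, dₖ₊₁ = (n − mₖ₊₁²)/dₖ, aₖ₊₁ = ⌊(a₀+mₖ₊₁)/dₖ₊₁⌋:
  k=1: m=34, d=1, a=68
d=1 and a=2a₀=68 at k=1, so the next step gives (m, d) = (34, 1) again — its k=1 value — and the period has length 1.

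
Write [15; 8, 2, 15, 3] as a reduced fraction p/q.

Fold from the inside: start with 3/1.
  15 + 1/3 = 46/3
  2 + 3/46 = 95/46
  8 + 46/95 = 806/95
  15 + 95/806 = 12185/806

12185/806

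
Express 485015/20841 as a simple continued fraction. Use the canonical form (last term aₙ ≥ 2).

[23; 3, 1, 2, 14, 10, 13]

485015 = 23×20841 + 5672
20841 = 3×5672 + 3825
5672 = 1×3825 + 1847
3825 = 2×1847 + 131
1847 = 14×131 + 13
131 = 10×13 + 1
13 = 13×1 + 0  (stop)
So 485015/20841 = [23; 3, 1, 2, 14, 10, 13].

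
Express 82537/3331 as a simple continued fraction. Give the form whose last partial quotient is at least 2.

82537 = 24·3331 + 2593
3331 = 1·2593 + 738
2593 = 3·738 + 379
738 = 1·379 + 359
379 = 1·359 + 20
359 = 17·20 + 19
20 = 1·19 + 1
19 = 19·1 + 0  (stop)
So 82537/3331 = [24; 1, 3, 1, 1, 17, 1, 19].

[24; 1, 3, 1, 1, 17, 1, 19]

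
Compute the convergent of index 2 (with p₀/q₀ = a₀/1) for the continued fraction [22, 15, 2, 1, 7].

Using pₖ = aₖpₖ₋₁ + pₖ₋₂, qₖ = aₖqₖ₋₁ + qₖ₋₂ (with p₋₁=1, p₋₂=0, q₋₁=0, q₋₂=1):
  k=0: a=22, p=22, q=1
  k=1: a=15, p=331, q=15
  k=2: a=2, p=684, q=31

684/31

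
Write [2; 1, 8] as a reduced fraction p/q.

26/9

Fold from the inside: start with 8/1.
  1 + 1/8 = 9/8
  2 + 8/9 = 26/9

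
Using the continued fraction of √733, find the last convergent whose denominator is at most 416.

9882/365

√733 = [27; 13, 1, 1, 13, 54, …] (period length 5).
Convergents:
  p_0/q_0 = 27/1
  p_1/q_1 = 352/13
  p_2/q_2 = 379/14
  p_3/q_3 = 731/27
  p_4/q_4 = 9882/365
  p_5/q_5 = 534359/19737
q_4 = 365 ≤ 416 < 19737 = q_5, so the answer is 9882/365.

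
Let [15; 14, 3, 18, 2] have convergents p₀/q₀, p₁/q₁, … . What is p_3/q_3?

11875/788

Using pₖ = aₖpₖ₋₁ + pₖ₋₂, qₖ = aₖqₖ₋₁ + qₖ₋₂ (with p₋₁=1, p₋₂=0, q₋₁=0, q₋₂=1):
  k=0: a=15, p=15, q=1
  k=1: a=14, p=211, q=14
  k=2: a=3, p=648, q=43
  k=3: a=18, p=11875, q=788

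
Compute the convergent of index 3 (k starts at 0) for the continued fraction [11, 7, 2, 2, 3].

Using pₖ = aₖpₖ₋₁ + pₖ₋₂, qₖ = aₖqₖ₋₁ + qₖ₋₂ (with p₋₁=1, p₋₂=0, q₋₁=0, q₋₂=1):
  k=0: a=11, p=11, q=1
  k=1: a=7, p=78, q=7
  k=2: a=2, p=167, q=15
  k=3: a=2, p=412, q=37

412/37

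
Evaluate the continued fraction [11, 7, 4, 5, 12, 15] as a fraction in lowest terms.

311278/27947

Using pₖ = aₖpₖ₋₁ + pₖ₋₂ and qₖ = aₖqₖ₋₁ + qₖ₋₂:
  k=0: a=11, p=11, q=1
  k=1: a=7, p=78, q=7
  k=2: a=4, p=323, q=29
  k=3: a=5, p=1693, q=152
  k=4: a=12, p=20639, q=1853
  k=5: a=15, p=311278, q=27947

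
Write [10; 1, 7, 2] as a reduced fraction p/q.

Fold from the inside: start with 2/1.
  7 + 1/2 = 15/2
  1 + 2/15 = 17/15
  10 + 15/17 = 185/17

185/17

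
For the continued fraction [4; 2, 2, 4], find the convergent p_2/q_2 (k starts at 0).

22/5

Using pₖ = aₖpₖ₋₁ + pₖ₋₂, qₖ = aₖqₖ₋₁ + qₖ₋₂ (with p₋₁=1, p₋₂=0, q₋₁=0, q₋₂=1):
  k=0: a=4, p=4, q=1
  k=1: a=2, p=9, q=2
  k=2: a=2, p=22, q=5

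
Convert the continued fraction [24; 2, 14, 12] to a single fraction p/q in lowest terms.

Using pₖ = aₖpₖ₋₁ + pₖ₋₂ and qₖ = aₖqₖ₋₁ + qₖ₋₂:
  k=0: a=24, p=24, q=1
  k=1: a=2, p=49, q=2
  k=2: a=14, p=710, q=29
  k=3: a=12, p=8569, q=350

8569/350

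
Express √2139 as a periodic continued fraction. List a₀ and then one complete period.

a₀ = ⌊√2139⌋ = 46.
With m₀=0, d₀=1 and mₖ₊₁ = dₖaₖ − mₖ, dₖ₊₁ = (n − mₖ₊₁²)/dₖ, aₖ₊₁ = ⌊(a₀+mₖ₊₁)/dₖ₊₁⌋:
  k=1: m=46, d=23, a=4
  k=2: m=46, d=1, a=92
d=1 and a=2a₀=92 at k=2, so the next step gives (m, d) = (46, 23) again — its k=1 value — and the period has length 2.

[46; 4, 92]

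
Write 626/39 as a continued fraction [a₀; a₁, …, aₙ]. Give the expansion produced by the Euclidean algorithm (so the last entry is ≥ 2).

626 = 16·39 + 2
39 = 19·2 + 1
2 = 2·1 + 0  (stop)
So 626/39 = [16; 19, 2].

[16; 19, 2]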